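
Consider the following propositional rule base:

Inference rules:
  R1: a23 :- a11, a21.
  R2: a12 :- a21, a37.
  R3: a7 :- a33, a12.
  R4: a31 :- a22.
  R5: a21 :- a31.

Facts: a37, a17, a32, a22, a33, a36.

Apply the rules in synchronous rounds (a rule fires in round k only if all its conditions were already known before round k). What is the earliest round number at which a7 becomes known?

Round 1 — R4, derive a31.
Round 2 — R5, derive a21.
Round 3 — R2, derive a12.
Round 4 — R3, derive a7.
a7 first appears in round 4.

4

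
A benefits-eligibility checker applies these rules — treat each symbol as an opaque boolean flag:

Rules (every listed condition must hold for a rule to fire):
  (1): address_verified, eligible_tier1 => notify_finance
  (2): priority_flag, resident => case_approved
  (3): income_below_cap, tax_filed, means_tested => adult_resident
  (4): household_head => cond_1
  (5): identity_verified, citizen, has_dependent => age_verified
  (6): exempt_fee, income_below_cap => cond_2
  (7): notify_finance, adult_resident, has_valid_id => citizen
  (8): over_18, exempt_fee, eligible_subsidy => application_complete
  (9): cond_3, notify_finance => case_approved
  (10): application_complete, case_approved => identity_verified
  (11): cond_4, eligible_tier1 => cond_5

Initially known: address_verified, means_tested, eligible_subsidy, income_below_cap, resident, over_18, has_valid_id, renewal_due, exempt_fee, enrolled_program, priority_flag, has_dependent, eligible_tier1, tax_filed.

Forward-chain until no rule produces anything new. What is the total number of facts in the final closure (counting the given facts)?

Round 1: (1) [address_verified, eligible_tier1 => notify_finance]; (2) [priority_flag, resident => case_approved]; (3) [income_below_cap, tax_filed, means_tested => adult_resident]; (6) [exempt_fee, income_below_cap => cond_2]; (8) [over_18, exempt_fee, eligible_subsidy => application_complete]. Adds notify_finance, case_approved, adult_resident, cond_2, application_complete.
Round 2: (7) [notify_finance, adult_resident, has_valid_id => citizen]; (10) [application_complete, case_approved => identity_verified]. Adds citizen, identity_verified.
Round 3: (5) [identity_verified, citizen, has_dependent => age_verified]. Adds age_verified.
Closure: {address_verified, adult_resident, age_verified, application_complete, case_approved, citizen, cond_2, eligible_subsidy, eligible_tier1, enrolled_program, exempt_fee, has_dependent, has_valid_id, identity_verified, income_below_cap, means_tested, notify_finance, over_18, priority_flag, renewal_due, resident, tax_filed} — 22 facts.

22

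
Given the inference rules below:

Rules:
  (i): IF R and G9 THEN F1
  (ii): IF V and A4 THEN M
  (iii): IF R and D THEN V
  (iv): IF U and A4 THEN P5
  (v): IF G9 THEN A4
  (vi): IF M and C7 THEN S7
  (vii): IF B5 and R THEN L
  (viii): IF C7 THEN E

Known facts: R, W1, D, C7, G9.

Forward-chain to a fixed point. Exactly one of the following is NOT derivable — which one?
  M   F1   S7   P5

[1] (i) [IF R and G9 THEN F1]; (iii) [IF R and D THEN V]; (v) [IF G9 THEN A4]; (viii) [IF C7 THEN E]. ⇒ new: F1, V, A4, E.
[2] (ii) [IF V and A4 THEN M]. ⇒ new: M.
[3] (vi) [IF M and C7 THEN S7]. ⇒ new: S7.
Derived: M (round 2), F1 (round 1), S7 (round 3). P5 never appears in any round.

P5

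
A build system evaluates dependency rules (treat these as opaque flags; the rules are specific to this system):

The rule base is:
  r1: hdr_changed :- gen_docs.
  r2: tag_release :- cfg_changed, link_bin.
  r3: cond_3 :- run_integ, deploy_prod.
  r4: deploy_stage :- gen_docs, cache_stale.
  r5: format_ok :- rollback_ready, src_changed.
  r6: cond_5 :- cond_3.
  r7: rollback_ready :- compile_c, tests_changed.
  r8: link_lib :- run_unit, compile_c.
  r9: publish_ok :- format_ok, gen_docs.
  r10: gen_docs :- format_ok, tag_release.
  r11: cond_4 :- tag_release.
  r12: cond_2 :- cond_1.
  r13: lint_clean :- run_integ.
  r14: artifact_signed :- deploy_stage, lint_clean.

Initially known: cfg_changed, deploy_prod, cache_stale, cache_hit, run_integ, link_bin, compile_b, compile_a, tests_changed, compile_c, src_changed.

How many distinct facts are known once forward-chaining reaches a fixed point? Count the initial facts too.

23

Round 1 — r2, r3, r7, r13, derive tag_release, cond_3, rollback_ready, lint_clean.
Round 2 — r5, r6, r11, derive format_ok, cond_5, cond_4.
Round 3 — r10, derive gen_docs.
Round 4 — r1, r4, r9, derive hdr_changed, deploy_stage, publish_ok.
Round 5 — r14, derive artifact_signed.
Closure: {artifact_signed, cache_hit, cache_stale, cfg_changed, compile_a, compile_b, compile_c, cond_3, cond_4, cond_5, deploy_prod, deploy_stage, format_ok, gen_docs, hdr_changed, link_bin, lint_clean, publish_ok, rollback_ready, run_integ, src_changed, tag_release, tests_changed} — 23 facts.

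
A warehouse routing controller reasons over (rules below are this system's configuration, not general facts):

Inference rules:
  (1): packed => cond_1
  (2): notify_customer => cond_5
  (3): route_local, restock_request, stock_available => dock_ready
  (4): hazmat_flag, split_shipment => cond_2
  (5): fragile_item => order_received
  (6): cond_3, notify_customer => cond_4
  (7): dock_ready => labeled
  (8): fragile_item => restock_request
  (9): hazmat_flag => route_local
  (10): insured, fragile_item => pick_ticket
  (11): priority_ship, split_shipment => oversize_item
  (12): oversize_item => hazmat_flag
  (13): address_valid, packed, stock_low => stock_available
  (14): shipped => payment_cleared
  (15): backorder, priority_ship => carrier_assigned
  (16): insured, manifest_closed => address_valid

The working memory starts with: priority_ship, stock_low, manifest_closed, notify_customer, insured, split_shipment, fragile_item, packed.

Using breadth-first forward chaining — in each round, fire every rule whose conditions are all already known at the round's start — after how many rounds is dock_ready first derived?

Round 1: (1) [packed => cond_1]; (2) [notify_customer => cond_5]; (5) [fragile_item => order_received]; (8) [fragile_item => restock_request]; (10) [insured, fragile_item => pick_ticket]; (11) [priority_ship, split_shipment => oversize_item]; (16) [insured, manifest_closed => address_valid]. New: cond_1, cond_5, order_received, restock_request, pick_ticket, oversize_item, address_valid.
Round 2: (12) [oversize_item => hazmat_flag]; (13) [address_valid, packed, stock_low => stock_available]. New: hazmat_flag, stock_available.
Round 3: (4) [hazmat_flag, split_shipment => cond_2]; (9) [hazmat_flag => route_local]. New: cond_2, route_local.
Round 4: (3) [route_local, restock_request, stock_available => dock_ready]. New: dock_ready.
dock_ready first appears in round 4.

4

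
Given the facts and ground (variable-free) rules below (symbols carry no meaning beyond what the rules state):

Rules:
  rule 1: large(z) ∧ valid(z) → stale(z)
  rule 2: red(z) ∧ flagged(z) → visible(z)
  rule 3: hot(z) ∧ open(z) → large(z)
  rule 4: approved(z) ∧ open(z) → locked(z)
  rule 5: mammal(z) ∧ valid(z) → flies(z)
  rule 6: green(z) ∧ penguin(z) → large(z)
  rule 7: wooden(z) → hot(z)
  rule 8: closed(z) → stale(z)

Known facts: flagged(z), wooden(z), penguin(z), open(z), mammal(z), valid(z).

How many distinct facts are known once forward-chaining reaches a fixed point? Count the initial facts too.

[1] rule 5 [mammal(z) ∧ valid(z) → flies(z)]; rule 7 [wooden(z) → hot(z)]. ⇒ new: flies(z), hot(z).
[2] rule 3 [hot(z) ∧ open(z) → large(z)]. ⇒ new: large(z).
[3] rule 1 [large(z) ∧ valid(z) → stale(z)]. ⇒ new: stale(z).
Closure: {flagged(z), flies(z), hot(z), large(z), mammal(z), open(z), penguin(z), stale(z), valid(z), wooden(z)} — 10 facts.

10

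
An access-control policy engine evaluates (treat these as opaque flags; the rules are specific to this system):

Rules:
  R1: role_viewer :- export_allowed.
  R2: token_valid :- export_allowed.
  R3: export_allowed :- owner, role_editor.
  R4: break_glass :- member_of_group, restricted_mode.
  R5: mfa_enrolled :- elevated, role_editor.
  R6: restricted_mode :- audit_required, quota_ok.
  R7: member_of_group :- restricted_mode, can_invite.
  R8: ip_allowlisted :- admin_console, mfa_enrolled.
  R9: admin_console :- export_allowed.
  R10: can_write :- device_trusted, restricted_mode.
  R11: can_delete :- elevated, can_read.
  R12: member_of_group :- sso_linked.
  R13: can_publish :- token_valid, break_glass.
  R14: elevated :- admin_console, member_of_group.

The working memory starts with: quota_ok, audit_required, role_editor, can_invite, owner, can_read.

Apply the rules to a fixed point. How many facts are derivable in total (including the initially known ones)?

18

Round 1 — R3, R6, derive export_allowed, restricted_mode.
Round 2 — R1, R2, R7, R9, derive role_viewer, token_valid, member_of_group, admin_console.
Round 3 — R4, R14, derive break_glass, elevated.
Round 4 — R5, R11, R13, derive mfa_enrolled, can_delete, can_publish.
Round 5 — R8, derive ip_allowlisted.
Closure: {admin_console, audit_required, break_glass, can_delete, can_invite, can_publish, can_read, elevated, export_allowed, ip_allowlisted, member_of_group, mfa_enrolled, owner, quota_ok, restricted_mode, role_editor, role_viewer, token_valid} — 18 facts.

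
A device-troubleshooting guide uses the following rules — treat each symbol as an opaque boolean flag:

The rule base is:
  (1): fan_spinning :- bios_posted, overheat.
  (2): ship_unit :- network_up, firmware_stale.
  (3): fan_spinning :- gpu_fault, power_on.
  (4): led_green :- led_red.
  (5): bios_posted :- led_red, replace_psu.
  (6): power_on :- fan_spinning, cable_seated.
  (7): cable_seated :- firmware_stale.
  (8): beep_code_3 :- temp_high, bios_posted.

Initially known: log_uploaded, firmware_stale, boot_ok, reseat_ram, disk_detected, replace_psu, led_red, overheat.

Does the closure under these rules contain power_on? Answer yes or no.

yes

Round 1 — (4), (5), (7), derive led_green, bios_posted, cable_seated.
Round 2 — (1), derive fan_spinning.
Round 3 — (6), derive power_on.
power_on appears in round 3, so it is derivable.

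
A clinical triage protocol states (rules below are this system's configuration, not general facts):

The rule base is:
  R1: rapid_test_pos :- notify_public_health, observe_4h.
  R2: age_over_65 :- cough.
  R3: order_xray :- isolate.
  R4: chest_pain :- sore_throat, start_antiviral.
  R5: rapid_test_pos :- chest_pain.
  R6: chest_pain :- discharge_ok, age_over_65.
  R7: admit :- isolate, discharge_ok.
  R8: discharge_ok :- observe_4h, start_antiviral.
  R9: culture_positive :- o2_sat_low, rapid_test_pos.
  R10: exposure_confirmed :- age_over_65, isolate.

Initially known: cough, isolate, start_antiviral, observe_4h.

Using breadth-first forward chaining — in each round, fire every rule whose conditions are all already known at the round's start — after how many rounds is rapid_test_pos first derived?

[1] R2 [age_over_65 :- cough.]; R3 [order_xray :- isolate.]; R8 [discharge_ok :- observe_4h, start_antiviral.]. ⇒ new: age_over_65, order_xray, discharge_ok.
[2] R6 [chest_pain :- discharge_ok, age_over_65.]; R7 [admit :- isolate, discharge_ok.]; R10 [exposure_confirmed :- age_over_65, isolate.]. ⇒ new: chest_pain, admit, exposure_confirmed.
[3] R5 [rapid_test_pos :- chest_pain.]. ⇒ new: rapid_test_pos.
rapid_test_pos first appears in round 3.

3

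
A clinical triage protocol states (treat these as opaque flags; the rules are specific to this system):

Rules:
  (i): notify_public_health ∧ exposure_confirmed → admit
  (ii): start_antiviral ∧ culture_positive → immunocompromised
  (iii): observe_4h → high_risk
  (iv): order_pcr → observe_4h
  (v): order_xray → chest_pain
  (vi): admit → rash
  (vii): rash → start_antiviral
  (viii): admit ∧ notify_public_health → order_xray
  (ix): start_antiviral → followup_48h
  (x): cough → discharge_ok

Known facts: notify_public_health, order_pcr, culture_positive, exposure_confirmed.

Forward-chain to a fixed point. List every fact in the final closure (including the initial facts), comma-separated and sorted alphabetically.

admit, chest_pain, culture_positive, exposure_confirmed, followup_48h, high_risk, immunocompromised, notify_public_health, observe_4h, order_pcr, order_xray, rash, start_antiviral

Round 1: (i) [notify_public_health ∧ exposure_confirmed → admit]; (iv) [order_pcr → observe_4h]. New: admit, observe_4h.
Round 2: (iii) [observe_4h → high_risk]; (vi) [admit → rash]; (viii) [admit ∧ notify_public_health → order_xray]. New: high_risk, rash, order_xray.
Round 3: (v) [order_xray → chest_pain]; (vii) [rash → start_antiviral]. New: chest_pain, start_antiviral.
Round 4: (ii) [start_antiviral ∧ culture_positive → immunocompromised]; (ix) [start_antiviral → followup_48h]. New: immunocompromised, followup_48h.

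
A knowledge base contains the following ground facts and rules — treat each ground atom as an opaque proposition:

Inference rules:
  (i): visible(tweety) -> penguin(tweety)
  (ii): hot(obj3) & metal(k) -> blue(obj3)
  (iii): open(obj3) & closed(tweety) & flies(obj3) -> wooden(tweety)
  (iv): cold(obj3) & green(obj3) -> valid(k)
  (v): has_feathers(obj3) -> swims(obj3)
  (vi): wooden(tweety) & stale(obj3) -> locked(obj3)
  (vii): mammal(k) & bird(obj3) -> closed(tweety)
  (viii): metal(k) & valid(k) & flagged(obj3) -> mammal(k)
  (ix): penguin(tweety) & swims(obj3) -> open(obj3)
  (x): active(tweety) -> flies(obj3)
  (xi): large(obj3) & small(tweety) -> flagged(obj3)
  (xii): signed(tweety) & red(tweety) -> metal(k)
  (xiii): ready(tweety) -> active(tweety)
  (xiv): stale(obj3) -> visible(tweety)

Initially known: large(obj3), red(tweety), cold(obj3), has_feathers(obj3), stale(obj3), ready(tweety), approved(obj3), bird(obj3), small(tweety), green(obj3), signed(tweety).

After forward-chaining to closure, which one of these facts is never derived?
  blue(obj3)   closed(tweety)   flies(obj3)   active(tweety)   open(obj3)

blue(obj3)

Round 1: (iv) [cold(obj3) & green(obj3) -> valid(k)]; (v) [has_feathers(obj3) -> swims(obj3)]; (xi) [large(obj3) & small(tweety) -> flagged(obj3)]; (xii) [signed(tweety) & red(tweety) -> metal(k)]; (xiii) [ready(tweety) -> active(tweety)]; (xiv) [stale(obj3) -> visible(tweety)]. Adds valid(k), swims(obj3), flagged(obj3), metal(k), active(tweety), visible(tweety).
Round 2: (i) [visible(tweety) -> penguin(tweety)]; (viii) [metal(k) & valid(k) & flagged(obj3) -> mammal(k)]; (x) [active(tweety) -> flies(obj3)]. Adds penguin(tweety), mammal(k), flies(obj3).
Round 3: (vii) [mammal(k) & bird(obj3) -> closed(tweety)]; (ix) [penguin(tweety) & swims(obj3) -> open(obj3)]. Adds closed(tweety), open(obj3).
Round 4: (iii) [open(obj3) & closed(tweety) & flies(obj3) -> wooden(tweety)]. Adds wooden(tweety).
Round 5: (vi) [wooden(tweety) & stale(obj3) -> locked(obj3)]. Adds locked(obj3).
Derived: open(obj3) (round 3), closed(tweety) (round 3), active(tweety) (round 1), flies(obj3) (round 2). blue(obj3) never appears in any round.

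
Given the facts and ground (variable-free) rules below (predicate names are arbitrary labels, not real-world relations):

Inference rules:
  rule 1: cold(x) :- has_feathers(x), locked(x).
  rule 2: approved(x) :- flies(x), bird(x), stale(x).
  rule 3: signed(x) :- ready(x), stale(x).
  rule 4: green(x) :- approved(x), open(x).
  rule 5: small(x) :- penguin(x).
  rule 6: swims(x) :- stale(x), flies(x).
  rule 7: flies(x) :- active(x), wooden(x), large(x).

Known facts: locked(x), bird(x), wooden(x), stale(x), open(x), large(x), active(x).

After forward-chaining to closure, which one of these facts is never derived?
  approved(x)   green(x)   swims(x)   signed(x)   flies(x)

signed(x)

Round 1 — rule 7, derive flies(x).
Round 2 — rule 2, rule 6, derive approved(x), swims(x).
Round 3 — rule 4, derive green(x).
Derived: green(x) (round 3), flies(x) (round 1), approved(x) (round 2), swims(x) (round 2). signed(x) never appears in any round.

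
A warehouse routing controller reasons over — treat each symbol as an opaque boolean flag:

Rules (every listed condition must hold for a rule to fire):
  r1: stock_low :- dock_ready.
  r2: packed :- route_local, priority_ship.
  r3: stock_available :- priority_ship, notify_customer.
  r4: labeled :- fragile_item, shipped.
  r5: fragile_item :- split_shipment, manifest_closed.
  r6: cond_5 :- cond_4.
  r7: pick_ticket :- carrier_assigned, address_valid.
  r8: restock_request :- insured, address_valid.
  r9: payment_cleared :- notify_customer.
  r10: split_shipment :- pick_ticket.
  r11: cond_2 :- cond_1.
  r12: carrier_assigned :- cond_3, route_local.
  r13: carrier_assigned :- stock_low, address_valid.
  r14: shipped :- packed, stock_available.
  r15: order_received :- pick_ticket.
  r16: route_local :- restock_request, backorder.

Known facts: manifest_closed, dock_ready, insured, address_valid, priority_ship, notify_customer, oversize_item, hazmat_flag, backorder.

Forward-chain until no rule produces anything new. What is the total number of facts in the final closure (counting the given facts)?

22

Round 1: r1 [stock_low :- dock_ready.]; r3 [stock_available :- priority_ship, notify_customer.]; r8 [restock_request :- insured, address_valid.]; r9 [payment_cleared :- notify_customer.]. Adds stock_low, stock_available, restock_request, payment_cleared.
Round 2: r13 [carrier_assigned :- stock_low, address_valid.]; r16 [route_local :- restock_request, backorder.]. Adds carrier_assigned, route_local.
Round 3: r2 [packed :- route_local, priority_ship.]; r7 [pick_ticket :- carrier_assigned, address_valid.]. Adds packed, pick_ticket.
Round 4: r10 [split_shipment :- pick_ticket.]; r14 [shipped :- packed, stock_available.]; r15 [order_received :- pick_ticket.]. Adds split_shipment, shipped, order_received.
Round 5: r5 [fragile_item :- split_shipment, manifest_closed.]. Adds fragile_item.
Round 6: r4 [labeled :- fragile_item, shipped.]. Adds labeled.
Closure: {address_valid, backorder, carrier_assigned, dock_ready, fragile_item, hazmat_flag, insured, labeled, manifest_closed, notify_customer, order_received, oversize_item, packed, payment_cleared, pick_ticket, priority_ship, restock_request, route_local, shipped, split_shipment, stock_available, stock_low} — 22 facts.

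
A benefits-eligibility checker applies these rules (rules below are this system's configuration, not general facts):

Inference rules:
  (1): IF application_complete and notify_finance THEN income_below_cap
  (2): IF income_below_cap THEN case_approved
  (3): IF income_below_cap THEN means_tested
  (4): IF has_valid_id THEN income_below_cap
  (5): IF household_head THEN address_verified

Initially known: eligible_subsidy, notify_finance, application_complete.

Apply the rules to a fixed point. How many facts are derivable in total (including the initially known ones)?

6

Round 1: (1) [IF application_complete and notify_finance THEN income_below_cap]. New: income_below_cap.
Round 2: (2) [IF income_below_cap THEN case_approved]; (3) [IF income_below_cap THEN means_tested]. New: case_approved, means_tested.
Closure: {application_complete, case_approved, eligible_subsidy, income_below_cap, means_tested, notify_finance} — 6 facts.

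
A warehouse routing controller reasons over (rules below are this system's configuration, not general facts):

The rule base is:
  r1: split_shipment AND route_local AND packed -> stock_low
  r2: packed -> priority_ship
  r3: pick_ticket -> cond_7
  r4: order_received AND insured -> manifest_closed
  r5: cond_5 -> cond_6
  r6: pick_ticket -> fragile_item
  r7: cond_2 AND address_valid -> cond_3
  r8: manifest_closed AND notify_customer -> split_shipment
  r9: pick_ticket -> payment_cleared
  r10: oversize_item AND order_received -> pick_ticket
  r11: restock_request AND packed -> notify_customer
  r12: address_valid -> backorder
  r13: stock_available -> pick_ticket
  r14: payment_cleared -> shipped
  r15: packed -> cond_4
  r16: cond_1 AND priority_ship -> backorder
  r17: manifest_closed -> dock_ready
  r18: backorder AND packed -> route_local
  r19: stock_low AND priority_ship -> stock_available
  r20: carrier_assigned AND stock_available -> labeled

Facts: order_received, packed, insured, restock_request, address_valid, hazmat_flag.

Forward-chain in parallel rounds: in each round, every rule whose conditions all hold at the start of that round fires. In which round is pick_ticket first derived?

5

Round 1 — r2, r4, r11, r12, r15, derive priority_ship, manifest_closed, notify_customer, backorder, cond_4.
Round 2 — r8, r17, r18, derive split_shipment, dock_ready, route_local.
Round 3 — r1, derive stock_low.
Round 4 — r19, derive stock_available.
Round 5 — r13, derive pick_ticket.
pick_ticket first appears in round 5.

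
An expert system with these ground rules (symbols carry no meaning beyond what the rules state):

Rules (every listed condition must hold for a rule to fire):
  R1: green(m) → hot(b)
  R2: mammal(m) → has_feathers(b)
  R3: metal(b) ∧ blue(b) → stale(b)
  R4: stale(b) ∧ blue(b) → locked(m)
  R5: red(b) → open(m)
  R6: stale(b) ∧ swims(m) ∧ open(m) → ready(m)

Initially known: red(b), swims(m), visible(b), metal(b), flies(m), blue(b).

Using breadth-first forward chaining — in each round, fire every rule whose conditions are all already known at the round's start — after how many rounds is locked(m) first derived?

[1] R3 [metal(b) ∧ blue(b) → stale(b)]; R5 [red(b) → open(m)]. ⇒ new: stale(b), open(m).
[2] R4 [stale(b) ∧ blue(b) → locked(m)]; R6 [stale(b) ∧ swims(m) ∧ open(m) → ready(m)]. ⇒ new: locked(m), ready(m).
locked(m) first appears in round 2.

2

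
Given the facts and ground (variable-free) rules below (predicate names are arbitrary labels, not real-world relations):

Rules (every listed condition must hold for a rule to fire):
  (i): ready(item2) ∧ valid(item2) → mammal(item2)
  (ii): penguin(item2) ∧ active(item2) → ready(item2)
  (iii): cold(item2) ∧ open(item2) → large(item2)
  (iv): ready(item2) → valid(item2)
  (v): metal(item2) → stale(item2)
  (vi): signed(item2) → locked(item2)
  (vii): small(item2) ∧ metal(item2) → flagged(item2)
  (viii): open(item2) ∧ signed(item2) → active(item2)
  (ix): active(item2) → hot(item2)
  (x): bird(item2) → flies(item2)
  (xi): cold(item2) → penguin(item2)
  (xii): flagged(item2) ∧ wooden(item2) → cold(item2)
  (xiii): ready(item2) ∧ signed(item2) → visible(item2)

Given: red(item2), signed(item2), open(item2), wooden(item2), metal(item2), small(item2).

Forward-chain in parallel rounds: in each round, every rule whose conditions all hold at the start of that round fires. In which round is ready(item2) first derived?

Round 1 fires (v), (vi), (vii), (viii), giving stale(item2), locked(item2), flagged(item2), active(item2).
Round 2 fires (ix), (xii), giving hot(item2), cold(item2).
Round 3 fires (iii), (xi), giving large(item2), penguin(item2).
Round 4 fires (ii), giving ready(item2).
ready(item2) first appears in round 4.

4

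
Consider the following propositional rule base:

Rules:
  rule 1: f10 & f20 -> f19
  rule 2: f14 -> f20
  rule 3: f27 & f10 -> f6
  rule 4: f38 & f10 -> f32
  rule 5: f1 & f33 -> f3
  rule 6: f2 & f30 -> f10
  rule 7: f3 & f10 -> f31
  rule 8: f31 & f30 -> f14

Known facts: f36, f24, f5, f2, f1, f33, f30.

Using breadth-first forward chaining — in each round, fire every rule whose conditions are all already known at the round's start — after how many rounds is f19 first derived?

5

Round 1 fires rule 5, rule 6, giving f3, f10.
Round 2 fires rule 7, giving f31.
Round 3 fires rule 8, giving f14.
Round 4 fires rule 2, giving f20.
Round 5 fires rule 1, giving f19.
f19 first appears in round 5.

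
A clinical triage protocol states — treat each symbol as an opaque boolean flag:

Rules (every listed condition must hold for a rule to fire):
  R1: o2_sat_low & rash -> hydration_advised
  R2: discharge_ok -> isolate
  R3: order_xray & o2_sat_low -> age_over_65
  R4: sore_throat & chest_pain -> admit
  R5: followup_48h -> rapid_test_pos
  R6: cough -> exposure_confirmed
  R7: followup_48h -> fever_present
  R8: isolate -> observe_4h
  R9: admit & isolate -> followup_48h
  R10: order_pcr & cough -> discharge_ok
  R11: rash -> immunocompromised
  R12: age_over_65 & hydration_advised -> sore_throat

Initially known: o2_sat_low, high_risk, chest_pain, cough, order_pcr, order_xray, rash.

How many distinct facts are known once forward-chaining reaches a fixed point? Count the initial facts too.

19

Round 1 — R1, R3, R6, R10, R11, derive hydration_advised, age_over_65, exposure_confirmed, discharge_ok, immunocompromised.
Round 2 — R2, R12, derive isolate, sore_throat.
Round 3 — R4, R8, derive admit, observe_4h.
Round 4 — R9, derive followup_48h.
Round 5 — R5, R7, derive rapid_test_pos, fever_present.
Closure: {admit, age_over_65, chest_pain, cough, discharge_ok, exposure_confirmed, fever_present, followup_48h, high_risk, hydration_advised, immunocompromised, isolate, o2_sat_low, observe_4h, order_pcr, order_xray, rapid_test_pos, rash, sore_throat} — 19 facts.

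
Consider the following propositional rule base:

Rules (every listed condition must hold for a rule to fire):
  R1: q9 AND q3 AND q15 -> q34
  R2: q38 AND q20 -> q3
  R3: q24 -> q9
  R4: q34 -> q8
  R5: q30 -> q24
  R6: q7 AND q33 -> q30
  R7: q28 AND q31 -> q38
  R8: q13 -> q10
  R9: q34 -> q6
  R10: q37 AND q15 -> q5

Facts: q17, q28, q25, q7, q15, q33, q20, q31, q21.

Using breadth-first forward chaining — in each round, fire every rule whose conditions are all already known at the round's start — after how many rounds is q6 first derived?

5

Round 1: R6 [q7 AND q33 -> q30]; R7 [q28 AND q31 -> q38]. Adds q30, q38.
Round 2: R2 [q38 AND q20 -> q3]; R5 [q30 -> q24]. Adds q3, q24.
Round 3: R3 [q24 -> q9]. Adds q9.
Round 4: R1 [q9 AND q3 AND q15 -> q34]. Adds q34.
Round 5: R4 [q34 -> q8]; R9 [q34 -> q6]. Adds q8, q6.
q6 first appears in round 5.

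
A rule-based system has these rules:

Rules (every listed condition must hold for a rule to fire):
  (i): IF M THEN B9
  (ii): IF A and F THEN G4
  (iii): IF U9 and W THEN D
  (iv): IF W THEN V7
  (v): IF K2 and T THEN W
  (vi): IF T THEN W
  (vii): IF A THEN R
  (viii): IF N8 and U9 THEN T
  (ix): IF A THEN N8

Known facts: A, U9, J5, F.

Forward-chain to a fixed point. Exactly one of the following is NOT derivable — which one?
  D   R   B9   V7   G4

B9

Round 1 — (ii), (vii), (ix), derive G4, R, N8.
Round 2 — (viii), derive T.
Round 3 — (vi), derive W.
Round 4 — (iii), (iv), derive D, V7.
Derived: D (round 4), G4 (round 1), R (round 1), V7 (round 4). B9 never appears in any round.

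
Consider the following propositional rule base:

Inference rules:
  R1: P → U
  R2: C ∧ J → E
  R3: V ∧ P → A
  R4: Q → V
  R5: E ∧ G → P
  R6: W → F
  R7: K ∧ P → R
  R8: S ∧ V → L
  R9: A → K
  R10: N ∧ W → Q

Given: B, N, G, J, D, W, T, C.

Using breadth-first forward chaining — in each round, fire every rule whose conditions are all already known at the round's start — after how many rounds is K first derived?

Round 1 — R2, R6, R10, derive E, F, Q.
Round 2 — R4, R5, derive V, P.
Round 3 — R1, R3, derive U, A.
Round 4 — R9, derive K.
K first appears in round 4.

4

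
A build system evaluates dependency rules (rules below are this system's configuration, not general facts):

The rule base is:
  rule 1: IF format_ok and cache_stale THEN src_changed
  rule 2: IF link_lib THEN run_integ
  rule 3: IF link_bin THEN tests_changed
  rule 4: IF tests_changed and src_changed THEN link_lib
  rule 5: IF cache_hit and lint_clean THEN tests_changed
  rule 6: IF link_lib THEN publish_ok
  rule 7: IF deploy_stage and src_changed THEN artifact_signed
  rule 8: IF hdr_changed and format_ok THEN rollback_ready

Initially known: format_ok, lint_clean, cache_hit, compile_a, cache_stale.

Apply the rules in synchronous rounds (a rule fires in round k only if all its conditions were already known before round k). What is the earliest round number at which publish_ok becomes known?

3

[1] rule 1 [IF format_ok and cache_stale THEN src_changed]; rule 5 [IF cache_hit and lint_clean THEN tests_changed]. ⇒ new: src_changed, tests_changed.
[2] rule 4 [IF tests_changed and src_changed THEN link_lib]. ⇒ new: link_lib.
[3] rule 2 [IF link_lib THEN run_integ]; rule 6 [IF link_lib THEN publish_ok]. ⇒ new: run_integ, publish_ok.
publish_ok first appears in round 3.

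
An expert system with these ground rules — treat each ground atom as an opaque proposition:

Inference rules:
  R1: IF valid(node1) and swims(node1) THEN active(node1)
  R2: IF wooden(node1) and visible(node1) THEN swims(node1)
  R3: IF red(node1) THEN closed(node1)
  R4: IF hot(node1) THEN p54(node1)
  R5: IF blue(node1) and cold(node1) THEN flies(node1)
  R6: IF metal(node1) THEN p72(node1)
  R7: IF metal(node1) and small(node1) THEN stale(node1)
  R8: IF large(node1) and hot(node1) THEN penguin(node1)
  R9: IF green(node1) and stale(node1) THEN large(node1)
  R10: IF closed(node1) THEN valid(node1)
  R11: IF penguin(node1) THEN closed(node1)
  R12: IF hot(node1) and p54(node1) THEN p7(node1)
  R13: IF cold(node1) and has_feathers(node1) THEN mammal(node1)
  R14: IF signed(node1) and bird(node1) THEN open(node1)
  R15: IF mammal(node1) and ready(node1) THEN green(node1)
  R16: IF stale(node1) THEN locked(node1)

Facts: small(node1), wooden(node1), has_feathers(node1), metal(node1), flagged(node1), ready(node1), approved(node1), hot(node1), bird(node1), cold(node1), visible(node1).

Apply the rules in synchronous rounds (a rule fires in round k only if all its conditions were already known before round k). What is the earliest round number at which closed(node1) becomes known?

5

Round 1: R2 [IF wooden(node1) and visible(node1) THEN swims(node1)]; R4 [IF hot(node1) THEN p54(node1)]; R6 [IF metal(node1) THEN p72(node1)]; R7 [IF metal(node1) and small(node1) THEN stale(node1)]; R13 [IF cold(node1) and has_feathers(node1) THEN mammal(node1)]. New: swims(node1), p54(node1), p72(node1), stale(node1), mammal(node1).
Round 2: R12 [IF hot(node1) and p54(node1) THEN p7(node1)]; R15 [IF mammal(node1) and ready(node1) THEN green(node1)]; R16 [IF stale(node1) THEN locked(node1)]. New: p7(node1), green(node1), locked(node1).
Round 3: R9 [IF green(node1) and stale(node1) THEN large(node1)]. New: large(node1).
Round 4: R8 [IF large(node1) and hot(node1) THEN penguin(node1)]. New: penguin(node1).
Round 5: R11 [IF penguin(node1) THEN closed(node1)]. New: closed(node1).
closed(node1) first appears in round 5.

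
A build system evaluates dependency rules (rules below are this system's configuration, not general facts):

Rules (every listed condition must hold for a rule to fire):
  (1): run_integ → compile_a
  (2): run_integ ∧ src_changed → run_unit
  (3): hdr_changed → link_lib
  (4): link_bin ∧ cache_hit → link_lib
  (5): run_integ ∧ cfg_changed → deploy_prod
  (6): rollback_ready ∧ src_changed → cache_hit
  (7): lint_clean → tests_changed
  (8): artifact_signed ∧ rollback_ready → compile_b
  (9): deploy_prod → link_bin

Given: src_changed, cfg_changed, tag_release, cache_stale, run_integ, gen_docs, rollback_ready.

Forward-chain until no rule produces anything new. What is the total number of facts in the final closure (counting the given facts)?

13

[1] (1) [run_integ → compile_a]; (2) [run_integ ∧ src_changed → run_unit]; (5) [run_integ ∧ cfg_changed → deploy_prod]; (6) [rollback_ready ∧ src_changed → cache_hit]. ⇒ new: compile_a, run_unit, deploy_prod, cache_hit.
[2] (9) [deploy_prod → link_bin]. ⇒ new: link_bin.
[3] (4) [link_bin ∧ cache_hit → link_lib]. ⇒ new: link_lib.
Closure: {cache_hit, cache_stale, cfg_changed, compile_a, deploy_prod, gen_docs, link_bin, link_lib, rollback_ready, run_integ, run_unit, src_changed, tag_release} — 13 facts.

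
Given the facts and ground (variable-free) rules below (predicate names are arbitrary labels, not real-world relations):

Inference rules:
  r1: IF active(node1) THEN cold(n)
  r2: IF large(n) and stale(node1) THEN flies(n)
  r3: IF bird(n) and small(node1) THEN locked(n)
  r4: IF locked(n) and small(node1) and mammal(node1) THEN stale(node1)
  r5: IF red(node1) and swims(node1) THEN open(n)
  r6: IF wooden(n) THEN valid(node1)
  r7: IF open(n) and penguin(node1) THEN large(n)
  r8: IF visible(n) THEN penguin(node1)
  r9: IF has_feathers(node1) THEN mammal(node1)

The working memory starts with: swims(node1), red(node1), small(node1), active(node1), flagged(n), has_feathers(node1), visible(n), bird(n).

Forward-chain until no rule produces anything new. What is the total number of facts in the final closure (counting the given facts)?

Round 1 fires r1, r3, r5, r8, r9, giving cold(n), locked(n), open(n), penguin(node1), mammal(node1).
Round 2 fires r4, r7, giving stale(node1), large(n).
Round 3 fires r2, giving flies(n).
Closure: {active(node1), bird(n), cold(n), flagged(n), flies(n), has_feathers(node1), large(n), locked(n), mammal(node1), open(n), penguin(node1), red(node1), small(node1), stale(node1), swims(node1), visible(n)} — 16 facts.

16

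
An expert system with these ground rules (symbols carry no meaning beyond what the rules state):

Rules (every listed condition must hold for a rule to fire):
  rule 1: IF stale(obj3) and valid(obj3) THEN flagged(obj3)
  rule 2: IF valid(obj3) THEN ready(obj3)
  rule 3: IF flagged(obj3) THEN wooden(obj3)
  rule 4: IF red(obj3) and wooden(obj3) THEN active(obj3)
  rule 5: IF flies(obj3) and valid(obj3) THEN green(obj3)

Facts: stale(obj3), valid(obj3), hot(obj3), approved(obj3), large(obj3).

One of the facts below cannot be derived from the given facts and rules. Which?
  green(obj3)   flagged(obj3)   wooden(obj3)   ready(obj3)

Round 1: rule 1 [IF stale(obj3) and valid(obj3) THEN flagged(obj3)]; rule 2 [IF valid(obj3) THEN ready(obj3)]. Adds flagged(obj3), ready(obj3).
Round 2: rule 3 [IF flagged(obj3) THEN wooden(obj3)]. Adds wooden(obj3).
Derived: wooden(obj3) (round 2), flagged(obj3) (round 1), ready(obj3) (round 1). green(obj3) never appears in any round.

green(obj3)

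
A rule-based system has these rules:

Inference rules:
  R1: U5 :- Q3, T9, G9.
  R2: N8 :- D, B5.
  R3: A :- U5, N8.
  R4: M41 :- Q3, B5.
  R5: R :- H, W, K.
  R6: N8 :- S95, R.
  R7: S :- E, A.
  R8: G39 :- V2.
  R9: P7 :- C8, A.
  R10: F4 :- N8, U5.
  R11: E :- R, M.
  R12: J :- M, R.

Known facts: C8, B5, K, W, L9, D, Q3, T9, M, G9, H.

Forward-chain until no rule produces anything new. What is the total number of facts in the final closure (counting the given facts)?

21

Round 1 — R1, R2, R4, R5, derive U5, N8, M41, R.
Round 2 — R3, R10, R11, R12, derive A, F4, E, J.
Round 3 — R7, R9, derive S, P7.
Closure: {A, B5, C8, D, E, F4, G9, H, J, K, L9, M, M41, N8, P7, Q3, R, S, T9, U5, W} — 21 facts.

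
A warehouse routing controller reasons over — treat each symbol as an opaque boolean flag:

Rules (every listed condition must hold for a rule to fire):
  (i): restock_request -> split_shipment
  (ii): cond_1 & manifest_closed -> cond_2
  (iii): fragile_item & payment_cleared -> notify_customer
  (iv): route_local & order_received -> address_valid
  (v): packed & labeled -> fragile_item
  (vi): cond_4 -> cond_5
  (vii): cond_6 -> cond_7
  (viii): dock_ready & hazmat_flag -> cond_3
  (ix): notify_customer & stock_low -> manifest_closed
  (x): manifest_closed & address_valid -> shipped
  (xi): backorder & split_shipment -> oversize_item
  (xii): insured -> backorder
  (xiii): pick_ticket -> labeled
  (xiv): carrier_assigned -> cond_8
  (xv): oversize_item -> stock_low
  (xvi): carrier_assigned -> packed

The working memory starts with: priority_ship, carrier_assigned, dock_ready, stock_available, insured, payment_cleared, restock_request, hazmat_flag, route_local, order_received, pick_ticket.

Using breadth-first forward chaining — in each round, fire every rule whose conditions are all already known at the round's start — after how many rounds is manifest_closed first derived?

Round 1: (i) [restock_request -> split_shipment]; (iv) [route_local & order_received -> address_valid]; (viii) [dock_ready & hazmat_flag -> cond_3]; (xii) [insured -> backorder]; (xiii) [pick_ticket -> labeled]; (xiv) [carrier_assigned -> cond_8]; (xvi) [carrier_assigned -> packed]. New: split_shipment, address_valid, cond_3, backorder, labeled, cond_8, packed.
Round 2: (v) [packed & labeled -> fragile_item]; (xi) [backorder & split_shipment -> oversize_item]. New: fragile_item, oversize_item.
Round 3: (iii) [fragile_item & payment_cleared -> notify_customer]; (xv) [oversize_item -> stock_low]. New: notify_customer, stock_low.
Round 4: (ix) [notify_customer & stock_low -> manifest_closed]. New: manifest_closed.
manifest_closed first appears in round 4.

4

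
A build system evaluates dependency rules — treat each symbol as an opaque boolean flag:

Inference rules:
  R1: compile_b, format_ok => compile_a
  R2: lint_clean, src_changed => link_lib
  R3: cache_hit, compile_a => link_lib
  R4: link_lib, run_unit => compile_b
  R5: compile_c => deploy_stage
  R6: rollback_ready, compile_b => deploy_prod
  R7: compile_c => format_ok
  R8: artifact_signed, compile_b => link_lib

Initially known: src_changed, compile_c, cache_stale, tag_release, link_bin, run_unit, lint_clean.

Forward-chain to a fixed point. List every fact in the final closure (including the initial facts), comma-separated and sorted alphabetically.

cache_stale, compile_a, compile_b, compile_c, deploy_stage, format_ok, link_bin, link_lib, lint_clean, run_unit, src_changed, tag_release

[1] R2 [lint_clean, src_changed => link_lib]; R5 [compile_c => deploy_stage]; R7 [compile_c => format_ok]. ⇒ new: link_lib, deploy_stage, format_ok.
[2] R4 [link_lib, run_unit => compile_b]. ⇒ new: compile_b.
[3] R1 [compile_b, format_ok => compile_a]. ⇒ new: compile_a.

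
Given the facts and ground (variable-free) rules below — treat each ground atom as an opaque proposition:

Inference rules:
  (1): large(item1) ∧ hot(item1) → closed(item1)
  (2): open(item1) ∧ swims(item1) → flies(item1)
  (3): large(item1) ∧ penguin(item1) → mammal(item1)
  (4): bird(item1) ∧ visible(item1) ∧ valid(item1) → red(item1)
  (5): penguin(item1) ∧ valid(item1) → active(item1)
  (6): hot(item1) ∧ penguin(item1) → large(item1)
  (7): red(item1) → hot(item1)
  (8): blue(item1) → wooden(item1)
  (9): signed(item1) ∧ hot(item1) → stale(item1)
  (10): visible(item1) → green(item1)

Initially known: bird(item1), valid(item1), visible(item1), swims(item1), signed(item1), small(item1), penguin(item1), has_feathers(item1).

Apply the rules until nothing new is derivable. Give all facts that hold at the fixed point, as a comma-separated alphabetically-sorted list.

Round 1: (4) [bird(item1) ∧ visible(item1) ∧ valid(item1) → red(item1)]; (5) [penguin(item1) ∧ valid(item1) → active(item1)]; (10) [visible(item1) → green(item1)]. New: red(item1), active(item1), green(item1).
Round 2: (7) [red(item1) → hot(item1)]. New: hot(item1).
Round 3: (6) [hot(item1) ∧ penguin(item1) → large(item1)]; (9) [signed(item1) ∧ hot(item1) → stale(item1)]. New: large(item1), stale(item1).
Round 4: (1) [large(item1) ∧ hot(item1) → closed(item1)]; (3) [large(item1) ∧ penguin(item1) → mammal(item1)]. New: closed(item1), mammal(item1).

active(item1), bird(item1), closed(item1), green(item1), has_feathers(item1), hot(item1), large(item1), mammal(item1), penguin(item1), red(item1), signed(item1), small(item1), stale(item1), swims(item1), valid(item1), visible(item1)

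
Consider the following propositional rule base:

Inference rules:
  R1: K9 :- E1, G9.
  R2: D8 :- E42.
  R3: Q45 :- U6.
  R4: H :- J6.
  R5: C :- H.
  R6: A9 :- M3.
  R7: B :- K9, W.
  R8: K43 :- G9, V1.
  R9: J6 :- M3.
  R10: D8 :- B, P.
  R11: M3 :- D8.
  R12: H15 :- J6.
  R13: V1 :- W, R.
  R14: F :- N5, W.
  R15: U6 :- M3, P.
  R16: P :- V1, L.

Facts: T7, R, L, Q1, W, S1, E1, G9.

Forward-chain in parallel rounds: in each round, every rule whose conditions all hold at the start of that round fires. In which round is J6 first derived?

Round 1: R1 [K9 :- E1, G9.]; R13 [V1 :- W, R.]. New: K9, V1.
Round 2: R7 [B :- K9, W.]; R8 [K43 :- G9, V1.]; R16 [P :- V1, L.]. New: B, K43, P.
Round 3: R10 [D8 :- B, P.]. New: D8.
Round 4: R11 [M3 :- D8.]. New: M3.
Round 5: R6 [A9 :- M3.]; R9 [J6 :- M3.]; R15 [U6 :- M3, P.]. New: A9, J6, U6.
J6 first appears in round 5.

5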